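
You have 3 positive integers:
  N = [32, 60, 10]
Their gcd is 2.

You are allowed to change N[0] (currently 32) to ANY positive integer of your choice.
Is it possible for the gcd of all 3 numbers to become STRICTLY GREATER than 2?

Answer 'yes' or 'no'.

Answer: yes

Derivation:
Current gcd = 2
gcd of all OTHER numbers (without N[0]=32): gcd([60, 10]) = 10
The new gcd after any change is gcd(10, new_value).
This can be at most 10.
Since 10 > old gcd 2, the gcd CAN increase (e.g., set N[0] = 10).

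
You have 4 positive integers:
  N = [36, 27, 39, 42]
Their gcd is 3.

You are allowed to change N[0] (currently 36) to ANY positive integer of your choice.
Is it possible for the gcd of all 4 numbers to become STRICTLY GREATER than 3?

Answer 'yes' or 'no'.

Current gcd = 3
gcd of all OTHER numbers (without N[0]=36): gcd([27, 39, 42]) = 3
The new gcd after any change is gcd(3, new_value).
This can be at most 3.
Since 3 = old gcd 3, the gcd can only stay the same or decrease.

Answer: no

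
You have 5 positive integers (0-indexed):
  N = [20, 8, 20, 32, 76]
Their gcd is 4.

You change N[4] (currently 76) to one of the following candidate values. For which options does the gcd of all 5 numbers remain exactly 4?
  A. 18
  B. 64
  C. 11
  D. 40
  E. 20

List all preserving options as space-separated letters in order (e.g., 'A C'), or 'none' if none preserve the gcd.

Old gcd = 4; gcd of others (without N[4]) = 4
New gcd for candidate v: gcd(4, v). Preserves old gcd iff gcd(4, v) = 4.
  Option A: v=18, gcd(4,18)=2 -> changes
  Option B: v=64, gcd(4,64)=4 -> preserves
  Option C: v=11, gcd(4,11)=1 -> changes
  Option D: v=40, gcd(4,40)=4 -> preserves
  Option E: v=20, gcd(4,20)=4 -> preserves

Answer: B D E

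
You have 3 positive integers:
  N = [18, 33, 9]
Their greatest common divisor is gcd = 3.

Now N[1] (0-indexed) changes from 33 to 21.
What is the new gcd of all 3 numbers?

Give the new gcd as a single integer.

Numbers: [18, 33, 9], gcd = 3
Change: index 1, 33 -> 21
gcd of the OTHER numbers (without index 1): gcd([18, 9]) = 9
New gcd = gcd(g_others, new_val) = gcd(9, 21) = 3

Answer: 3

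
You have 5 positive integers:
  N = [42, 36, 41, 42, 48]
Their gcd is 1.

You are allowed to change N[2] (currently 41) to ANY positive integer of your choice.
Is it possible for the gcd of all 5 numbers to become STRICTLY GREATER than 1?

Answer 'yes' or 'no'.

Current gcd = 1
gcd of all OTHER numbers (without N[2]=41): gcd([42, 36, 42, 48]) = 6
The new gcd after any change is gcd(6, new_value).
This can be at most 6.
Since 6 > old gcd 1, the gcd CAN increase (e.g., set N[2] = 6).

Answer: yes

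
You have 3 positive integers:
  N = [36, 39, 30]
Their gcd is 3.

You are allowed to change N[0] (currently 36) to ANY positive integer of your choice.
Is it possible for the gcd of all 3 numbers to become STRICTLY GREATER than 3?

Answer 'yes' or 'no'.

Current gcd = 3
gcd of all OTHER numbers (without N[0]=36): gcd([39, 30]) = 3
The new gcd after any change is gcd(3, new_value).
This can be at most 3.
Since 3 = old gcd 3, the gcd can only stay the same or decrease.

Answer: no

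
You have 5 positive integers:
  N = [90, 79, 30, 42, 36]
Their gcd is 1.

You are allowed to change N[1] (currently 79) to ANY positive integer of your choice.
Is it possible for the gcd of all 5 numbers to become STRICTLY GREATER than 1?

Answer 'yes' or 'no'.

Current gcd = 1
gcd of all OTHER numbers (without N[1]=79): gcd([90, 30, 42, 36]) = 6
The new gcd after any change is gcd(6, new_value).
This can be at most 6.
Since 6 > old gcd 1, the gcd CAN increase (e.g., set N[1] = 6).

Answer: yes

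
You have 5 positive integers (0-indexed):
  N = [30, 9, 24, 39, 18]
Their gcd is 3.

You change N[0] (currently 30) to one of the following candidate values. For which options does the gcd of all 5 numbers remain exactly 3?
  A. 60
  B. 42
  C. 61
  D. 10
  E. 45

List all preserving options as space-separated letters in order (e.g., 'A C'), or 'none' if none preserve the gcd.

Old gcd = 3; gcd of others (without N[0]) = 3
New gcd for candidate v: gcd(3, v). Preserves old gcd iff gcd(3, v) = 3.
  Option A: v=60, gcd(3,60)=3 -> preserves
  Option B: v=42, gcd(3,42)=3 -> preserves
  Option C: v=61, gcd(3,61)=1 -> changes
  Option D: v=10, gcd(3,10)=1 -> changes
  Option E: v=45, gcd(3,45)=3 -> preserves

Answer: A B E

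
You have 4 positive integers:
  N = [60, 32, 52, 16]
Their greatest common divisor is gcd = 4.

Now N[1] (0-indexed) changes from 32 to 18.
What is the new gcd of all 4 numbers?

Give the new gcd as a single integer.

Answer: 2

Derivation:
Numbers: [60, 32, 52, 16], gcd = 4
Change: index 1, 32 -> 18
gcd of the OTHER numbers (without index 1): gcd([60, 52, 16]) = 4
New gcd = gcd(g_others, new_val) = gcd(4, 18) = 2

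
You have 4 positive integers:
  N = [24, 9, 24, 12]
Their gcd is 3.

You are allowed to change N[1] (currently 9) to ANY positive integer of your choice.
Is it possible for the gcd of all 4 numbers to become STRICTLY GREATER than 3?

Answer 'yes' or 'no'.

Current gcd = 3
gcd of all OTHER numbers (without N[1]=9): gcd([24, 24, 12]) = 12
The new gcd after any change is gcd(12, new_value).
This can be at most 12.
Since 12 > old gcd 3, the gcd CAN increase (e.g., set N[1] = 12).

Answer: yes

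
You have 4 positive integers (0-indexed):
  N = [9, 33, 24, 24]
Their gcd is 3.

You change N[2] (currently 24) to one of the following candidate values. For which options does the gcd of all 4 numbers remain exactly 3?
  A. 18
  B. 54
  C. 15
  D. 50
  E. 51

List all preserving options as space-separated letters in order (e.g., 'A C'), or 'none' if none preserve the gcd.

Answer: A B C E

Derivation:
Old gcd = 3; gcd of others (without N[2]) = 3
New gcd for candidate v: gcd(3, v). Preserves old gcd iff gcd(3, v) = 3.
  Option A: v=18, gcd(3,18)=3 -> preserves
  Option B: v=54, gcd(3,54)=3 -> preserves
  Option C: v=15, gcd(3,15)=3 -> preserves
  Option D: v=50, gcd(3,50)=1 -> changes
  Option E: v=51, gcd(3,51)=3 -> preserves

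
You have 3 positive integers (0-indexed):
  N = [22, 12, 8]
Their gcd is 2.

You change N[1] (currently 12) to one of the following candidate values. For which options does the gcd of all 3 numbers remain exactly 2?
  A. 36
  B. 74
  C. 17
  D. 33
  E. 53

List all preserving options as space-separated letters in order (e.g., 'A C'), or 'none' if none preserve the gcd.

Old gcd = 2; gcd of others (without N[1]) = 2
New gcd for candidate v: gcd(2, v). Preserves old gcd iff gcd(2, v) = 2.
  Option A: v=36, gcd(2,36)=2 -> preserves
  Option B: v=74, gcd(2,74)=2 -> preserves
  Option C: v=17, gcd(2,17)=1 -> changes
  Option D: v=33, gcd(2,33)=1 -> changes
  Option E: v=53, gcd(2,53)=1 -> changes

Answer: A B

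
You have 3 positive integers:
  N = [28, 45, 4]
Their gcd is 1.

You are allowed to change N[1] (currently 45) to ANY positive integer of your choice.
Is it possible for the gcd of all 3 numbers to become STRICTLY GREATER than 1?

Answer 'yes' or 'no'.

Current gcd = 1
gcd of all OTHER numbers (without N[1]=45): gcd([28, 4]) = 4
The new gcd after any change is gcd(4, new_value).
This can be at most 4.
Since 4 > old gcd 1, the gcd CAN increase (e.g., set N[1] = 4).

Answer: yes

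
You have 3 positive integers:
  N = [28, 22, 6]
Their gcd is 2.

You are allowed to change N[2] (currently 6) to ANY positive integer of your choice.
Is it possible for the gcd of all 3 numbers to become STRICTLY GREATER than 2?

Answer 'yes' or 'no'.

Current gcd = 2
gcd of all OTHER numbers (without N[2]=6): gcd([28, 22]) = 2
The new gcd after any change is gcd(2, new_value).
This can be at most 2.
Since 2 = old gcd 2, the gcd can only stay the same or decrease.

Answer: no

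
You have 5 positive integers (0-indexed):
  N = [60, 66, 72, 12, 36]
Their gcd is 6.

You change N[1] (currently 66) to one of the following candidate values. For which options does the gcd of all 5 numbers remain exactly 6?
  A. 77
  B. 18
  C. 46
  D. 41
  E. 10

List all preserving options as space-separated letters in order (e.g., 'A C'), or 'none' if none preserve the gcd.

Old gcd = 6; gcd of others (without N[1]) = 12
New gcd for candidate v: gcd(12, v). Preserves old gcd iff gcd(12, v) = 6.
  Option A: v=77, gcd(12,77)=1 -> changes
  Option B: v=18, gcd(12,18)=6 -> preserves
  Option C: v=46, gcd(12,46)=2 -> changes
  Option D: v=41, gcd(12,41)=1 -> changes
  Option E: v=10, gcd(12,10)=2 -> changes

Answer: B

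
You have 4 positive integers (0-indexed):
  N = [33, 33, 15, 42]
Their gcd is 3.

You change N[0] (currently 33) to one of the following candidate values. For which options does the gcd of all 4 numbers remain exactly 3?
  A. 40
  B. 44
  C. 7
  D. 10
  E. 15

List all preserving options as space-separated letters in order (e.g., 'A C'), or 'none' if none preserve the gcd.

Answer: E

Derivation:
Old gcd = 3; gcd of others (without N[0]) = 3
New gcd for candidate v: gcd(3, v). Preserves old gcd iff gcd(3, v) = 3.
  Option A: v=40, gcd(3,40)=1 -> changes
  Option B: v=44, gcd(3,44)=1 -> changes
  Option C: v=7, gcd(3,7)=1 -> changes
  Option D: v=10, gcd(3,10)=1 -> changes
  Option E: v=15, gcd(3,15)=3 -> preserves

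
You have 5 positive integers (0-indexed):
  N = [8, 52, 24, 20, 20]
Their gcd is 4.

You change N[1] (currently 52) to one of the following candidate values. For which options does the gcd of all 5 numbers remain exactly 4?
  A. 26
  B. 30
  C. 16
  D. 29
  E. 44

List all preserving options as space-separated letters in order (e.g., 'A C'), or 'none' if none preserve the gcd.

Answer: C E

Derivation:
Old gcd = 4; gcd of others (without N[1]) = 4
New gcd for candidate v: gcd(4, v). Preserves old gcd iff gcd(4, v) = 4.
  Option A: v=26, gcd(4,26)=2 -> changes
  Option B: v=30, gcd(4,30)=2 -> changes
  Option C: v=16, gcd(4,16)=4 -> preserves
  Option D: v=29, gcd(4,29)=1 -> changes
  Option E: v=44, gcd(4,44)=4 -> preserves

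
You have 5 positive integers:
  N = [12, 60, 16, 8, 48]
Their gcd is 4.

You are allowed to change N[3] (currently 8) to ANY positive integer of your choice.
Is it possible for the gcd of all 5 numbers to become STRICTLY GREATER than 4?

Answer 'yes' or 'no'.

Current gcd = 4
gcd of all OTHER numbers (without N[3]=8): gcd([12, 60, 16, 48]) = 4
The new gcd after any change is gcd(4, new_value).
This can be at most 4.
Since 4 = old gcd 4, the gcd can only stay the same or decrease.

Answer: no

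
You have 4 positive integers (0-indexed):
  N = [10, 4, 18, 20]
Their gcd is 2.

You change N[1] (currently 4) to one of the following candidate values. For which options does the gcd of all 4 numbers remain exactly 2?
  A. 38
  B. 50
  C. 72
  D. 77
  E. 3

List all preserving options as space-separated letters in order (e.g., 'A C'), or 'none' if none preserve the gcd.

Answer: A B C

Derivation:
Old gcd = 2; gcd of others (without N[1]) = 2
New gcd for candidate v: gcd(2, v). Preserves old gcd iff gcd(2, v) = 2.
  Option A: v=38, gcd(2,38)=2 -> preserves
  Option B: v=50, gcd(2,50)=2 -> preserves
  Option C: v=72, gcd(2,72)=2 -> preserves
  Option D: v=77, gcd(2,77)=1 -> changes
  Option E: v=3, gcd(2,3)=1 -> changes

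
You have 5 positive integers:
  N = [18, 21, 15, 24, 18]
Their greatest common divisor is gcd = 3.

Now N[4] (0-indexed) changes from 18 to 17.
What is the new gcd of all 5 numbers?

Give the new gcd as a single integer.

Answer: 1

Derivation:
Numbers: [18, 21, 15, 24, 18], gcd = 3
Change: index 4, 18 -> 17
gcd of the OTHER numbers (without index 4): gcd([18, 21, 15, 24]) = 3
New gcd = gcd(g_others, new_val) = gcd(3, 17) = 1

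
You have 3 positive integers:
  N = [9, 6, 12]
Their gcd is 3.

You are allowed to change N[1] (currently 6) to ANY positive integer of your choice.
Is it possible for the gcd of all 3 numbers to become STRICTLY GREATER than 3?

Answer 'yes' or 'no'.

Answer: no

Derivation:
Current gcd = 3
gcd of all OTHER numbers (without N[1]=6): gcd([9, 12]) = 3
The new gcd after any change is gcd(3, new_value).
This can be at most 3.
Since 3 = old gcd 3, the gcd can only stay the same or decrease.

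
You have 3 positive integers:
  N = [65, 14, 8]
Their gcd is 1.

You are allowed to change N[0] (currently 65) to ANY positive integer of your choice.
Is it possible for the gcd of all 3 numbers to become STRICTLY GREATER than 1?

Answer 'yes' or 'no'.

Current gcd = 1
gcd of all OTHER numbers (without N[0]=65): gcd([14, 8]) = 2
The new gcd after any change is gcd(2, new_value).
This can be at most 2.
Since 2 > old gcd 1, the gcd CAN increase (e.g., set N[0] = 2).

Answer: yes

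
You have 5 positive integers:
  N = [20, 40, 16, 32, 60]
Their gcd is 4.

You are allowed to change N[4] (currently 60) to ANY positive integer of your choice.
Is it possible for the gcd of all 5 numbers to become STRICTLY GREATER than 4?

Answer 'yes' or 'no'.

Answer: no

Derivation:
Current gcd = 4
gcd of all OTHER numbers (without N[4]=60): gcd([20, 40, 16, 32]) = 4
The new gcd after any change is gcd(4, new_value).
This can be at most 4.
Since 4 = old gcd 4, the gcd can only stay the same or decrease.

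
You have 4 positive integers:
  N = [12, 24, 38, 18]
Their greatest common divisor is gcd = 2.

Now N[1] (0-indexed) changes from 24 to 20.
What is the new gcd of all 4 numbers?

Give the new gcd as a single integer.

Answer: 2

Derivation:
Numbers: [12, 24, 38, 18], gcd = 2
Change: index 1, 24 -> 20
gcd of the OTHER numbers (without index 1): gcd([12, 38, 18]) = 2
New gcd = gcd(g_others, new_val) = gcd(2, 20) = 2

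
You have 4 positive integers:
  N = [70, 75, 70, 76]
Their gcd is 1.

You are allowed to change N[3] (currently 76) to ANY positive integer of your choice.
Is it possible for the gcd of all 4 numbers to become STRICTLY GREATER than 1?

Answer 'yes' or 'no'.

Answer: yes

Derivation:
Current gcd = 1
gcd of all OTHER numbers (without N[3]=76): gcd([70, 75, 70]) = 5
The new gcd after any change is gcd(5, new_value).
This can be at most 5.
Since 5 > old gcd 1, the gcd CAN increase (e.g., set N[3] = 5).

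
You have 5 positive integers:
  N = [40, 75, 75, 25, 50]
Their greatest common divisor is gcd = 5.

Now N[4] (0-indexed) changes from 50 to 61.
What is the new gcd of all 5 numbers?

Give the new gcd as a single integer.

Numbers: [40, 75, 75, 25, 50], gcd = 5
Change: index 4, 50 -> 61
gcd of the OTHER numbers (without index 4): gcd([40, 75, 75, 25]) = 5
New gcd = gcd(g_others, new_val) = gcd(5, 61) = 1

Answer: 1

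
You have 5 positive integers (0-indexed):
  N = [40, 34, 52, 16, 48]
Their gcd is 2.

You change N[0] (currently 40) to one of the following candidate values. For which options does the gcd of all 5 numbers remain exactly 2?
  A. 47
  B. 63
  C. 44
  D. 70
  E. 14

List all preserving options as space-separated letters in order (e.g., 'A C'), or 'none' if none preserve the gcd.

Old gcd = 2; gcd of others (without N[0]) = 2
New gcd for candidate v: gcd(2, v). Preserves old gcd iff gcd(2, v) = 2.
  Option A: v=47, gcd(2,47)=1 -> changes
  Option B: v=63, gcd(2,63)=1 -> changes
  Option C: v=44, gcd(2,44)=2 -> preserves
  Option D: v=70, gcd(2,70)=2 -> preserves
  Option E: v=14, gcd(2,14)=2 -> preserves

Answer: C D E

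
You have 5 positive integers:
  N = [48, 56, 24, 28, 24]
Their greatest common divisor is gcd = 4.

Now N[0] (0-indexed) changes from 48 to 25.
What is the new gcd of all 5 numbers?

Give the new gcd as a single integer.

Answer: 1

Derivation:
Numbers: [48, 56, 24, 28, 24], gcd = 4
Change: index 0, 48 -> 25
gcd of the OTHER numbers (without index 0): gcd([56, 24, 28, 24]) = 4
New gcd = gcd(g_others, new_val) = gcd(4, 25) = 1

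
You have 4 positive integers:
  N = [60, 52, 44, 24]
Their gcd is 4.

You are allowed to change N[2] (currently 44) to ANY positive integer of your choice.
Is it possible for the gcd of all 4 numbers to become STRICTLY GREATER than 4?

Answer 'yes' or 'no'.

Current gcd = 4
gcd of all OTHER numbers (without N[2]=44): gcd([60, 52, 24]) = 4
The new gcd after any change is gcd(4, new_value).
This can be at most 4.
Since 4 = old gcd 4, the gcd can only stay the same or decrease.

Answer: no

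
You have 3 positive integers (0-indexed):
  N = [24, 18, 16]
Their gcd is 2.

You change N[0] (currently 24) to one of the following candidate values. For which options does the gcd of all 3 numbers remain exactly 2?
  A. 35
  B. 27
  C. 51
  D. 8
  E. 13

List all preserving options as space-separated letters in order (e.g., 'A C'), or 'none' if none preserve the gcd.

Old gcd = 2; gcd of others (without N[0]) = 2
New gcd for candidate v: gcd(2, v). Preserves old gcd iff gcd(2, v) = 2.
  Option A: v=35, gcd(2,35)=1 -> changes
  Option B: v=27, gcd(2,27)=1 -> changes
  Option C: v=51, gcd(2,51)=1 -> changes
  Option D: v=8, gcd(2,8)=2 -> preserves
  Option E: v=13, gcd(2,13)=1 -> changes

Answer: D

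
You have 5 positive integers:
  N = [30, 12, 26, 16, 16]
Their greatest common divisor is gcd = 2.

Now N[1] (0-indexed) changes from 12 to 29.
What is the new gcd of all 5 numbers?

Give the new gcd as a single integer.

Answer: 1

Derivation:
Numbers: [30, 12, 26, 16, 16], gcd = 2
Change: index 1, 12 -> 29
gcd of the OTHER numbers (without index 1): gcd([30, 26, 16, 16]) = 2
New gcd = gcd(g_others, new_val) = gcd(2, 29) = 1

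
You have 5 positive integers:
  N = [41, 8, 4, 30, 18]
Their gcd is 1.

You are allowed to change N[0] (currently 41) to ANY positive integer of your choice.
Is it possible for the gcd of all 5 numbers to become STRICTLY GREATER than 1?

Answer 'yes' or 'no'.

Answer: yes

Derivation:
Current gcd = 1
gcd of all OTHER numbers (without N[0]=41): gcd([8, 4, 30, 18]) = 2
The new gcd after any change is gcd(2, new_value).
This can be at most 2.
Since 2 > old gcd 1, the gcd CAN increase (e.g., set N[0] = 2).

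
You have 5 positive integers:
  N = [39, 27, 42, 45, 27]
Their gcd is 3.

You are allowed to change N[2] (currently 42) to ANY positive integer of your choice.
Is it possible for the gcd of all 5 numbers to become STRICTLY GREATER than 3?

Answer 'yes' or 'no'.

Current gcd = 3
gcd of all OTHER numbers (without N[2]=42): gcd([39, 27, 45, 27]) = 3
The new gcd after any change is gcd(3, new_value).
This can be at most 3.
Since 3 = old gcd 3, the gcd can only stay the same or decrease.

Answer: no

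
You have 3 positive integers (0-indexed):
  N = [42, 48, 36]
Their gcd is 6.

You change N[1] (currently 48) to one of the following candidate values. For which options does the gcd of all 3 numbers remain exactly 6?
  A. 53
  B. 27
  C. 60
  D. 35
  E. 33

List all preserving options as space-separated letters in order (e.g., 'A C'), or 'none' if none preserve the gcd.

Answer: C

Derivation:
Old gcd = 6; gcd of others (without N[1]) = 6
New gcd for candidate v: gcd(6, v). Preserves old gcd iff gcd(6, v) = 6.
  Option A: v=53, gcd(6,53)=1 -> changes
  Option B: v=27, gcd(6,27)=3 -> changes
  Option C: v=60, gcd(6,60)=6 -> preserves
  Option D: v=35, gcd(6,35)=1 -> changes
  Option E: v=33, gcd(6,33)=3 -> changes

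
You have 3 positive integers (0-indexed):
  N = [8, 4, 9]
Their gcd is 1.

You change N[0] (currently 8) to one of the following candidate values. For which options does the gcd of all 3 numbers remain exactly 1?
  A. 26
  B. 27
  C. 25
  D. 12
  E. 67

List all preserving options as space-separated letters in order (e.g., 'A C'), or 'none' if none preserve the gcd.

Old gcd = 1; gcd of others (without N[0]) = 1
New gcd for candidate v: gcd(1, v). Preserves old gcd iff gcd(1, v) = 1.
  Option A: v=26, gcd(1,26)=1 -> preserves
  Option B: v=27, gcd(1,27)=1 -> preserves
  Option C: v=25, gcd(1,25)=1 -> preserves
  Option D: v=12, gcd(1,12)=1 -> preserves
  Option E: v=67, gcd(1,67)=1 -> preserves

Answer: A B C D E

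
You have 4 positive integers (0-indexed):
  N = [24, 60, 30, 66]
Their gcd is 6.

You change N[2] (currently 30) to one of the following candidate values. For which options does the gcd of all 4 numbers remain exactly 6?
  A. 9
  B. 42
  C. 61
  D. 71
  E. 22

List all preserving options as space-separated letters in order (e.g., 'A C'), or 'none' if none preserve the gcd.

Answer: B

Derivation:
Old gcd = 6; gcd of others (without N[2]) = 6
New gcd for candidate v: gcd(6, v). Preserves old gcd iff gcd(6, v) = 6.
  Option A: v=9, gcd(6,9)=3 -> changes
  Option B: v=42, gcd(6,42)=6 -> preserves
  Option C: v=61, gcd(6,61)=1 -> changes
  Option D: v=71, gcd(6,71)=1 -> changes
  Option E: v=22, gcd(6,22)=2 -> changes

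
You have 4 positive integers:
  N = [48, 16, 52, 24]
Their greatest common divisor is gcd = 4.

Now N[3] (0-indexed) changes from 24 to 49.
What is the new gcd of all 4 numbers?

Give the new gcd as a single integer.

Answer: 1

Derivation:
Numbers: [48, 16, 52, 24], gcd = 4
Change: index 3, 24 -> 49
gcd of the OTHER numbers (without index 3): gcd([48, 16, 52]) = 4
New gcd = gcd(g_others, new_val) = gcd(4, 49) = 1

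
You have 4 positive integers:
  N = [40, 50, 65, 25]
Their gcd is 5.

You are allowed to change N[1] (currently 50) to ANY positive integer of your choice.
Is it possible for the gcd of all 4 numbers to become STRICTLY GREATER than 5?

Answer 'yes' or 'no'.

Current gcd = 5
gcd of all OTHER numbers (without N[1]=50): gcd([40, 65, 25]) = 5
The new gcd after any change is gcd(5, new_value).
This can be at most 5.
Since 5 = old gcd 5, the gcd can only stay the same or decrease.

Answer: no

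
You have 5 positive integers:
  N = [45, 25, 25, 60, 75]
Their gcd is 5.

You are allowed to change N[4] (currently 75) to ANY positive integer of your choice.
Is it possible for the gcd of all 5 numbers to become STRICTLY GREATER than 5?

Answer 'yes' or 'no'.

Current gcd = 5
gcd of all OTHER numbers (without N[4]=75): gcd([45, 25, 25, 60]) = 5
The new gcd after any change is gcd(5, new_value).
This can be at most 5.
Since 5 = old gcd 5, the gcd can only stay the same or decrease.

Answer: no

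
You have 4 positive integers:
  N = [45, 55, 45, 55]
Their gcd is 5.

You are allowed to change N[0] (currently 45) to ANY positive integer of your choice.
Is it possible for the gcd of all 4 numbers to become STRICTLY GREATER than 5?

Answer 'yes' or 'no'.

Current gcd = 5
gcd of all OTHER numbers (without N[0]=45): gcd([55, 45, 55]) = 5
The new gcd after any change is gcd(5, new_value).
This can be at most 5.
Since 5 = old gcd 5, the gcd can only stay the same or decrease.

Answer: no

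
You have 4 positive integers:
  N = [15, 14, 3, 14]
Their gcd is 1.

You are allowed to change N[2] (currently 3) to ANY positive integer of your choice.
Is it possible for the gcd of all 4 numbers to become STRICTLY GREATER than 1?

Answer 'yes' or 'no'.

Answer: no

Derivation:
Current gcd = 1
gcd of all OTHER numbers (without N[2]=3): gcd([15, 14, 14]) = 1
The new gcd after any change is gcd(1, new_value).
This can be at most 1.
Since 1 = old gcd 1, the gcd can only stay the same or decrease.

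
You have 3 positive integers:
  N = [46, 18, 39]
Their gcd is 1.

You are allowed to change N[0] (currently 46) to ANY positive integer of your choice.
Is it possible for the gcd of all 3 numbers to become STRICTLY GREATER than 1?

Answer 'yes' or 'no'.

Answer: yes

Derivation:
Current gcd = 1
gcd of all OTHER numbers (without N[0]=46): gcd([18, 39]) = 3
The new gcd after any change is gcd(3, new_value).
This can be at most 3.
Since 3 > old gcd 1, the gcd CAN increase (e.g., set N[0] = 3).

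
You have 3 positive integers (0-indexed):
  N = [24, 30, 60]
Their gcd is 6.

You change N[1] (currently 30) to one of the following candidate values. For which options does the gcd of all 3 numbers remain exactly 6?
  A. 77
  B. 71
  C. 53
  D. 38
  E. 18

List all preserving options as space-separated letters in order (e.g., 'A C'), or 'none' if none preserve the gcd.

Answer: E

Derivation:
Old gcd = 6; gcd of others (without N[1]) = 12
New gcd for candidate v: gcd(12, v). Preserves old gcd iff gcd(12, v) = 6.
  Option A: v=77, gcd(12,77)=1 -> changes
  Option B: v=71, gcd(12,71)=1 -> changes
  Option C: v=53, gcd(12,53)=1 -> changes
  Option D: v=38, gcd(12,38)=2 -> changes
  Option E: v=18, gcd(12,18)=6 -> preserves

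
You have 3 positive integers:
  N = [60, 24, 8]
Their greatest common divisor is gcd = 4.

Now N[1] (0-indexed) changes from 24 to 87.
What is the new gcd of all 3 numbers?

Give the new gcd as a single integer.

Numbers: [60, 24, 8], gcd = 4
Change: index 1, 24 -> 87
gcd of the OTHER numbers (without index 1): gcd([60, 8]) = 4
New gcd = gcd(g_others, new_val) = gcd(4, 87) = 1

Answer: 1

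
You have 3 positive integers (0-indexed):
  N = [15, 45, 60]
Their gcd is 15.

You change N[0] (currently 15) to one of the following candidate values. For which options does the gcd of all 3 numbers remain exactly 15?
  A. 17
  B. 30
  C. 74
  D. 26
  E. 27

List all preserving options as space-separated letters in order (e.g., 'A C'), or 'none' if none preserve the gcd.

Old gcd = 15; gcd of others (without N[0]) = 15
New gcd for candidate v: gcd(15, v). Preserves old gcd iff gcd(15, v) = 15.
  Option A: v=17, gcd(15,17)=1 -> changes
  Option B: v=30, gcd(15,30)=15 -> preserves
  Option C: v=74, gcd(15,74)=1 -> changes
  Option D: v=26, gcd(15,26)=1 -> changes
  Option E: v=27, gcd(15,27)=3 -> changes

Answer: B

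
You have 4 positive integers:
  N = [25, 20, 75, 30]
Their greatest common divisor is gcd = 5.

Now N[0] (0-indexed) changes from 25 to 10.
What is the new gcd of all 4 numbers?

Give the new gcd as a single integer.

Numbers: [25, 20, 75, 30], gcd = 5
Change: index 0, 25 -> 10
gcd of the OTHER numbers (without index 0): gcd([20, 75, 30]) = 5
New gcd = gcd(g_others, new_val) = gcd(5, 10) = 5

Answer: 5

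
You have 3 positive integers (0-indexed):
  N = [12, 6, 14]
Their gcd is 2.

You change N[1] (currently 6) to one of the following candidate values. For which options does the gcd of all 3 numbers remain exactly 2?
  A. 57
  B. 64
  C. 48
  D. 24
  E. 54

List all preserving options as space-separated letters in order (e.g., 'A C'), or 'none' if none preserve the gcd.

Answer: B C D E

Derivation:
Old gcd = 2; gcd of others (without N[1]) = 2
New gcd for candidate v: gcd(2, v). Preserves old gcd iff gcd(2, v) = 2.
  Option A: v=57, gcd(2,57)=1 -> changes
  Option B: v=64, gcd(2,64)=2 -> preserves
  Option C: v=48, gcd(2,48)=2 -> preserves
  Option D: v=24, gcd(2,24)=2 -> preserves
  Option E: v=54, gcd(2,54)=2 -> preserves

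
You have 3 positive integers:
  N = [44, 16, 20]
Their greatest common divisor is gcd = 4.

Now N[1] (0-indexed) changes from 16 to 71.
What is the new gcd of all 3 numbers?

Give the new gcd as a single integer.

Answer: 1

Derivation:
Numbers: [44, 16, 20], gcd = 4
Change: index 1, 16 -> 71
gcd of the OTHER numbers (without index 1): gcd([44, 20]) = 4
New gcd = gcd(g_others, new_val) = gcd(4, 71) = 1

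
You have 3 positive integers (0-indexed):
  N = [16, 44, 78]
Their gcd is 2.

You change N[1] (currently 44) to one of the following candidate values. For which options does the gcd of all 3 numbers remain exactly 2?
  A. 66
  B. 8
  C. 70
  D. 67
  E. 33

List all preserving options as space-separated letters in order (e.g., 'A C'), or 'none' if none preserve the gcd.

Answer: A B C

Derivation:
Old gcd = 2; gcd of others (without N[1]) = 2
New gcd for candidate v: gcd(2, v). Preserves old gcd iff gcd(2, v) = 2.
  Option A: v=66, gcd(2,66)=2 -> preserves
  Option B: v=8, gcd(2,8)=2 -> preserves
  Option C: v=70, gcd(2,70)=2 -> preserves
  Option D: v=67, gcd(2,67)=1 -> changes
  Option E: v=33, gcd(2,33)=1 -> changes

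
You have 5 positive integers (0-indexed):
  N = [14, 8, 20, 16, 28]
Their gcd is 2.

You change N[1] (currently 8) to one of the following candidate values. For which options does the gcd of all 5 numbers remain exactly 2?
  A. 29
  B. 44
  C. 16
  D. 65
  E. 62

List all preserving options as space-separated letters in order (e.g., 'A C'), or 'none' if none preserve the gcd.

Old gcd = 2; gcd of others (without N[1]) = 2
New gcd for candidate v: gcd(2, v). Preserves old gcd iff gcd(2, v) = 2.
  Option A: v=29, gcd(2,29)=1 -> changes
  Option B: v=44, gcd(2,44)=2 -> preserves
  Option C: v=16, gcd(2,16)=2 -> preserves
  Option D: v=65, gcd(2,65)=1 -> changes
  Option E: v=62, gcd(2,62)=2 -> preserves

Answer: B C E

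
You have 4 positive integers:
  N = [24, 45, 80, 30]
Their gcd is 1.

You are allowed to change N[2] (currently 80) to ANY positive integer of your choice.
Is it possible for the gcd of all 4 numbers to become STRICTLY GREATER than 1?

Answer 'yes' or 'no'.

Current gcd = 1
gcd of all OTHER numbers (without N[2]=80): gcd([24, 45, 30]) = 3
The new gcd after any change is gcd(3, new_value).
This can be at most 3.
Since 3 > old gcd 1, the gcd CAN increase (e.g., set N[2] = 3).

Answer: yes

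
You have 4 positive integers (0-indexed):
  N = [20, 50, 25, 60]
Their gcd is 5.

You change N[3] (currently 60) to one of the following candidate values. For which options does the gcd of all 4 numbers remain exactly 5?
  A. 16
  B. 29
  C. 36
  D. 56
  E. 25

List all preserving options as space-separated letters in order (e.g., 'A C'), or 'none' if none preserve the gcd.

Old gcd = 5; gcd of others (without N[3]) = 5
New gcd for candidate v: gcd(5, v). Preserves old gcd iff gcd(5, v) = 5.
  Option A: v=16, gcd(5,16)=1 -> changes
  Option B: v=29, gcd(5,29)=1 -> changes
  Option C: v=36, gcd(5,36)=1 -> changes
  Option D: v=56, gcd(5,56)=1 -> changes
  Option E: v=25, gcd(5,25)=5 -> preserves

Answer: E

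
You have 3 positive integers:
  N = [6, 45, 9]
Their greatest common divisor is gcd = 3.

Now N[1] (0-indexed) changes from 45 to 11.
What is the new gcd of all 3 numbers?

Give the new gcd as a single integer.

Numbers: [6, 45, 9], gcd = 3
Change: index 1, 45 -> 11
gcd of the OTHER numbers (without index 1): gcd([6, 9]) = 3
New gcd = gcd(g_others, new_val) = gcd(3, 11) = 1

Answer: 1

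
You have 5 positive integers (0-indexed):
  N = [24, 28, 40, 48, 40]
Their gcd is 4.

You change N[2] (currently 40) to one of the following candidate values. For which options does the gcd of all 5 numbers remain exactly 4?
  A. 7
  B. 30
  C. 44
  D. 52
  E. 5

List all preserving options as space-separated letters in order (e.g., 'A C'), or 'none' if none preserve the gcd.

Old gcd = 4; gcd of others (without N[2]) = 4
New gcd for candidate v: gcd(4, v). Preserves old gcd iff gcd(4, v) = 4.
  Option A: v=7, gcd(4,7)=1 -> changes
  Option B: v=30, gcd(4,30)=2 -> changes
  Option C: v=44, gcd(4,44)=4 -> preserves
  Option D: v=52, gcd(4,52)=4 -> preserves
  Option E: v=5, gcd(4,5)=1 -> changes

Answer: C D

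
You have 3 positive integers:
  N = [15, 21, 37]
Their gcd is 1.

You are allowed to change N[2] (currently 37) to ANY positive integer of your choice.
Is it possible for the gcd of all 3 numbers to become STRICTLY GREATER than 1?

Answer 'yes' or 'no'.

Answer: yes

Derivation:
Current gcd = 1
gcd of all OTHER numbers (without N[2]=37): gcd([15, 21]) = 3
The new gcd after any change is gcd(3, new_value).
This can be at most 3.
Since 3 > old gcd 1, the gcd CAN increase (e.g., set N[2] = 3).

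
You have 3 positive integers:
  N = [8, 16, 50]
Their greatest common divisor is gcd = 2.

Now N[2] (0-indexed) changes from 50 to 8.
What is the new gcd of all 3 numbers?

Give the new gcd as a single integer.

Answer: 8

Derivation:
Numbers: [8, 16, 50], gcd = 2
Change: index 2, 50 -> 8
gcd of the OTHER numbers (without index 2): gcd([8, 16]) = 8
New gcd = gcd(g_others, new_val) = gcd(8, 8) = 8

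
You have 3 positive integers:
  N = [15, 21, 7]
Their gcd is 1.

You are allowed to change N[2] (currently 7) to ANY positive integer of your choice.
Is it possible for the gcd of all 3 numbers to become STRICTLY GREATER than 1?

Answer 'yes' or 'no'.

Answer: yes

Derivation:
Current gcd = 1
gcd of all OTHER numbers (without N[2]=7): gcd([15, 21]) = 3
The new gcd after any change is gcd(3, new_value).
This can be at most 3.
Since 3 > old gcd 1, the gcd CAN increase (e.g., set N[2] = 3).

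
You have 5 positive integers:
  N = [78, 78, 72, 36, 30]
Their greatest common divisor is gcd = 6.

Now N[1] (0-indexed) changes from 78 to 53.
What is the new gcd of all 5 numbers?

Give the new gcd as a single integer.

Numbers: [78, 78, 72, 36, 30], gcd = 6
Change: index 1, 78 -> 53
gcd of the OTHER numbers (without index 1): gcd([78, 72, 36, 30]) = 6
New gcd = gcd(g_others, new_val) = gcd(6, 53) = 1

Answer: 1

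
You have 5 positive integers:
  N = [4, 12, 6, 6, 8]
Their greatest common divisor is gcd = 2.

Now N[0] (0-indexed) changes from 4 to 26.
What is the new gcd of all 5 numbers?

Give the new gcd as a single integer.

Numbers: [4, 12, 6, 6, 8], gcd = 2
Change: index 0, 4 -> 26
gcd of the OTHER numbers (without index 0): gcd([12, 6, 6, 8]) = 2
New gcd = gcd(g_others, new_val) = gcd(2, 26) = 2

Answer: 2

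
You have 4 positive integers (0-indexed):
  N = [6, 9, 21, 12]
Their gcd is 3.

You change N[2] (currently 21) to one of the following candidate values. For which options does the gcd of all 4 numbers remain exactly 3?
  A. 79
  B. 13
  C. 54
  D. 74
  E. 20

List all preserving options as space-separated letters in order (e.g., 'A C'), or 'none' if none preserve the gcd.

Answer: C

Derivation:
Old gcd = 3; gcd of others (without N[2]) = 3
New gcd for candidate v: gcd(3, v). Preserves old gcd iff gcd(3, v) = 3.
  Option A: v=79, gcd(3,79)=1 -> changes
  Option B: v=13, gcd(3,13)=1 -> changes
  Option C: v=54, gcd(3,54)=3 -> preserves
  Option D: v=74, gcd(3,74)=1 -> changes
  Option E: v=20, gcd(3,20)=1 -> changes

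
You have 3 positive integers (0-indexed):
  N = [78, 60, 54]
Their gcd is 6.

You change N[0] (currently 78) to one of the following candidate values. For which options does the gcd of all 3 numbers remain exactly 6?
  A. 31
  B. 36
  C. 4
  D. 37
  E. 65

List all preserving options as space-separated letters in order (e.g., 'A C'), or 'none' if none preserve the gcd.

Old gcd = 6; gcd of others (without N[0]) = 6
New gcd for candidate v: gcd(6, v). Preserves old gcd iff gcd(6, v) = 6.
  Option A: v=31, gcd(6,31)=1 -> changes
  Option B: v=36, gcd(6,36)=6 -> preserves
  Option C: v=4, gcd(6,4)=2 -> changes
  Option D: v=37, gcd(6,37)=1 -> changes
  Option E: v=65, gcd(6,65)=1 -> changes

Answer: B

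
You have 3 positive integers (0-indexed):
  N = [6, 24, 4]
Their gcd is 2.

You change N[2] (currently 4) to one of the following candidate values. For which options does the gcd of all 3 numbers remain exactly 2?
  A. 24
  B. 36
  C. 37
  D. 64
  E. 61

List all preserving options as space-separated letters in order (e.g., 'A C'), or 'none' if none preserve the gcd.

Answer: D

Derivation:
Old gcd = 2; gcd of others (without N[2]) = 6
New gcd for candidate v: gcd(6, v). Preserves old gcd iff gcd(6, v) = 2.
  Option A: v=24, gcd(6,24)=6 -> changes
  Option B: v=36, gcd(6,36)=6 -> changes
  Option C: v=37, gcd(6,37)=1 -> changes
  Option D: v=64, gcd(6,64)=2 -> preserves
  Option E: v=61, gcd(6,61)=1 -> changes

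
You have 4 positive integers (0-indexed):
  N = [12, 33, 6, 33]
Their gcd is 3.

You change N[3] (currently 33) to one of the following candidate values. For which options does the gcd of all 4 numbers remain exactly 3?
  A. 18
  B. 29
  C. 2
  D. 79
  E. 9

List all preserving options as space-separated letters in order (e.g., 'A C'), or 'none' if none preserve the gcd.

Answer: A E

Derivation:
Old gcd = 3; gcd of others (without N[3]) = 3
New gcd for candidate v: gcd(3, v). Preserves old gcd iff gcd(3, v) = 3.
  Option A: v=18, gcd(3,18)=3 -> preserves
  Option B: v=29, gcd(3,29)=1 -> changes
  Option C: v=2, gcd(3,2)=1 -> changes
  Option D: v=79, gcd(3,79)=1 -> changes
  Option E: v=9, gcd(3,9)=3 -> preserves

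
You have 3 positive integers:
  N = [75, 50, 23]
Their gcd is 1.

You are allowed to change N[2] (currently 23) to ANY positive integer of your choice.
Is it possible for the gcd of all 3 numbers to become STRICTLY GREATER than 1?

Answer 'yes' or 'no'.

Current gcd = 1
gcd of all OTHER numbers (without N[2]=23): gcd([75, 50]) = 25
The new gcd after any change is gcd(25, new_value).
This can be at most 25.
Since 25 > old gcd 1, the gcd CAN increase (e.g., set N[2] = 25).

Answer: yes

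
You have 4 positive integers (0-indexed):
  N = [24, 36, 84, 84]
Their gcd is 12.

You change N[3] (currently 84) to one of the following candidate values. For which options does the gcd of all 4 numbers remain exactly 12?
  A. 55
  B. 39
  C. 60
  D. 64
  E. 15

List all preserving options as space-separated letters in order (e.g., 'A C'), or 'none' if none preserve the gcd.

Old gcd = 12; gcd of others (without N[3]) = 12
New gcd for candidate v: gcd(12, v). Preserves old gcd iff gcd(12, v) = 12.
  Option A: v=55, gcd(12,55)=1 -> changes
  Option B: v=39, gcd(12,39)=3 -> changes
  Option C: v=60, gcd(12,60)=12 -> preserves
  Option D: v=64, gcd(12,64)=4 -> changes
  Option E: v=15, gcd(12,15)=3 -> changes

Answer: C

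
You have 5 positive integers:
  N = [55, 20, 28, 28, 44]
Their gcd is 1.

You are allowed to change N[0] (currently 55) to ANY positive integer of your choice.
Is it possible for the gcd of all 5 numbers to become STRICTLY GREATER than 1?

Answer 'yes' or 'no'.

Current gcd = 1
gcd of all OTHER numbers (without N[0]=55): gcd([20, 28, 28, 44]) = 4
The new gcd after any change is gcd(4, new_value).
This can be at most 4.
Since 4 > old gcd 1, the gcd CAN increase (e.g., set N[0] = 4).

Answer: yes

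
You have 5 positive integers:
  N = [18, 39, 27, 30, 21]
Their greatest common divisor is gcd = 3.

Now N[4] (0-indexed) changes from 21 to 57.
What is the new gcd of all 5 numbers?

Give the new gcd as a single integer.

Numbers: [18, 39, 27, 30, 21], gcd = 3
Change: index 4, 21 -> 57
gcd of the OTHER numbers (without index 4): gcd([18, 39, 27, 30]) = 3
New gcd = gcd(g_others, new_val) = gcd(3, 57) = 3

Answer: 3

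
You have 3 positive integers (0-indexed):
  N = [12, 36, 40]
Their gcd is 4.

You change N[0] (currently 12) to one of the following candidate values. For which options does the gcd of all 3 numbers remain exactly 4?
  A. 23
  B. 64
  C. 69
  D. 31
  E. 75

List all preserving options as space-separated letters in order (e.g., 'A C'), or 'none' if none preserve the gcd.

Old gcd = 4; gcd of others (without N[0]) = 4
New gcd for candidate v: gcd(4, v). Preserves old gcd iff gcd(4, v) = 4.
  Option A: v=23, gcd(4,23)=1 -> changes
  Option B: v=64, gcd(4,64)=4 -> preserves
  Option C: v=69, gcd(4,69)=1 -> changes
  Option D: v=31, gcd(4,31)=1 -> changes
  Option E: v=75, gcd(4,75)=1 -> changes

Answer: B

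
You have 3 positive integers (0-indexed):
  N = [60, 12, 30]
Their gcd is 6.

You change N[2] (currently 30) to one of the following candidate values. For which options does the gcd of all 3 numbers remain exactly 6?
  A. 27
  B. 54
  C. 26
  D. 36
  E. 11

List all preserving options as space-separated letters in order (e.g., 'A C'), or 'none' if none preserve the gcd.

Old gcd = 6; gcd of others (without N[2]) = 12
New gcd for candidate v: gcd(12, v). Preserves old gcd iff gcd(12, v) = 6.
  Option A: v=27, gcd(12,27)=3 -> changes
  Option B: v=54, gcd(12,54)=6 -> preserves
  Option C: v=26, gcd(12,26)=2 -> changes
  Option D: v=36, gcd(12,36)=12 -> changes
  Option E: v=11, gcd(12,11)=1 -> changes

Answer: B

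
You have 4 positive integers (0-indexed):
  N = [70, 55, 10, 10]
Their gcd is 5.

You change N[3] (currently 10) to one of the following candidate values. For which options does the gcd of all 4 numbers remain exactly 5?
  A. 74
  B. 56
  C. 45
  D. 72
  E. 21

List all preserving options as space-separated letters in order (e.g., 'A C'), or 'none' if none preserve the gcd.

Old gcd = 5; gcd of others (without N[3]) = 5
New gcd for candidate v: gcd(5, v). Preserves old gcd iff gcd(5, v) = 5.
  Option A: v=74, gcd(5,74)=1 -> changes
  Option B: v=56, gcd(5,56)=1 -> changes
  Option C: v=45, gcd(5,45)=5 -> preserves
  Option D: v=72, gcd(5,72)=1 -> changes
  Option E: v=21, gcd(5,21)=1 -> changes

Answer: C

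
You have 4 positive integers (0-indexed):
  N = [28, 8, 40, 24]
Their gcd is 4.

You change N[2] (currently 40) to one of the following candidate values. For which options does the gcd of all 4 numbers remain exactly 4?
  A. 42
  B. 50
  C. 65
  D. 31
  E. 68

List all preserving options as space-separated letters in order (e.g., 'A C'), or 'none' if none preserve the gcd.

Answer: E

Derivation:
Old gcd = 4; gcd of others (without N[2]) = 4
New gcd for candidate v: gcd(4, v). Preserves old gcd iff gcd(4, v) = 4.
  Option A: v=42, gcd(4,42)=2 -> changes
  Option B: v=50, gcd(4,50)=2 -> changes
  Option C: v=65, gcd(4,65)=1 -> changes
  Option D: v=31, gcd(4,31)=1 -> changes
  Option E: v=68, gcd(4,68)=4 -> preserves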